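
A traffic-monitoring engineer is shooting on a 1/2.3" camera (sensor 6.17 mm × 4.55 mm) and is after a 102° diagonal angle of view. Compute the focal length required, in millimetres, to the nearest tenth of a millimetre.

Sensor diagonal = √(6.17² + 4.55²) = √58.7714 ≈ 7.6663 mm.
From α = 2·arctan(d/2f) we get f = d / (2·tan(α/2)).
With d = 7.6663 mm and α/2 = 51°, tan(α/2) ≈ 1.23490, so f ≈ 7.6663 / 2.46979 ≈ 3.1040 mm.

3.1 mm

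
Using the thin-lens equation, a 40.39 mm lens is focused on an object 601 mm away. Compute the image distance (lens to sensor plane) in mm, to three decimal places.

1/dᵢ = 1/f − 1/dₒ = 1/40.39 − 1/601 = 0.0230947 mm⁻¹.
dᵢ = 1/0.0230947 ≈ 43.3000 mm.

43.300 mm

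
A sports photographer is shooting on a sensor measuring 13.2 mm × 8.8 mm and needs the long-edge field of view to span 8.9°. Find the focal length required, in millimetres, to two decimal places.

84.81 mm

From α = 2·arctan(w/2f) we get f = w / (2·tan(α/2)).
With w = 13.2 mm and α/2 = 4.45°, tan(α/2) ≈ 0.07782, so f ≈ 13.2 / 0.15565 ≈ 84.8071 mm.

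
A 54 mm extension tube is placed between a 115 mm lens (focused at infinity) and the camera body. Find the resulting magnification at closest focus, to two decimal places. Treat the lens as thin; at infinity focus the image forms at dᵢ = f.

0.47×

The tube moves the image plane from f to f + e, so dᵢ = 115 + 54 = 169 mm. Focus is achieved when 1/f = 1/dₒ + 1/dᵢ, giving dₒ = 1/(1/f − 1/(f+e)).
Magnification m = dᵢ/dₒ = (f+e)·(1/f − 1/(f+e)) = e/f = 54/115 ≈ 0.4696.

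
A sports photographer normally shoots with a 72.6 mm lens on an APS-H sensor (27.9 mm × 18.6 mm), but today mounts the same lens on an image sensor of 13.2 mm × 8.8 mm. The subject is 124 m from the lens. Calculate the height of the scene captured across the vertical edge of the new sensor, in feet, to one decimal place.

The focal length stays 72.6 mm; the relevant sensor dimension is now h = 8.8 mm. Object distance dₒ = 124 m = 124000 mm.
Thin-lens field height W = h·(dₒ − f)/f = 8.8 × (124000 − 72.6)/72.6 ≈ 15021.503 mm = 15021.503/304.8 ft = 49.2831 ft.

49.3 ft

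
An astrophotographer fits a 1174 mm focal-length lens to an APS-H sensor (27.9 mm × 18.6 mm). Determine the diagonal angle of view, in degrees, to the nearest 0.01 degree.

Sensor diagonal = √(27.9² + 18.6²) = √1124.3700 ≈ 33.5316 mm.
Angle of view α = 2·arctan(d/2f) with d = 33.5316 mm and f = 1174 mm.
d/2f = 0.01428; arctan(0.01428) ≈ 0.8182°, so α ≈ 1.6364°.

1.64°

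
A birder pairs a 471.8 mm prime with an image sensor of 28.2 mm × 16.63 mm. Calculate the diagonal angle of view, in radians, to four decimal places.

0.0694 rad

Sensor diagonal = √(28.2² + 16.63²) = √1071.7969 ≈ 32.7383 mm.
Angle of view α = 2·arctan(d/2f) with d = 32.7383 mm and f = 471.8 mm.
d/2f = 0.03470; arctan(0.03470) ≈ 0.0347 rad, so α ≈ 0.0694 rad.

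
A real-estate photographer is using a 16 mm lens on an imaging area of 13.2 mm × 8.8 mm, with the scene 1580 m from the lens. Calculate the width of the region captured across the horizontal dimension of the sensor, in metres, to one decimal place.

1303.5 m

dₒ: 1580 m = 1.58e+06 mm.
Similar triangles through the lens centre give W/dₒ = w/dᵢ; with 1/f = 1/dₒ + 1/dᵢ this gives W = w·(dₒ − f)/f.
W = 13.2 mm × (1.58e+06 − 16) / 16 = 13.2 × 98749.0000 ≈ 1303486.800 mm = 1303.49 m.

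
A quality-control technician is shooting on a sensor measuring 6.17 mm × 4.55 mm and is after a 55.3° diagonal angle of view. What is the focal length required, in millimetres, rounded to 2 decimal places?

7.32 mm

Sensor diagonal = √(6.17² + 4.55²) = √58.7714 ≈ 7.6663 mm.
From α = 2·arctan(d/2f) we get f = d / (2·tan(α/2)).
With d = 7.6663 mm and α/2 = 27.65°, tan(α/2) ≈ 0.52390, so f ≈ 7.6663 / 1.04780 ≈ 7.3165 mm.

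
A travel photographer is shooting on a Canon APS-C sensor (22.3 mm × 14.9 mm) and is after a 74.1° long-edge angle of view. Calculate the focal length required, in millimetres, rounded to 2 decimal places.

From α = 2·arctan(w/2f) we get f = w / (2·tan(α/2)).
With w = 22.3 mm and α/2 = 37.05°, tan(α/2) ≈ 0.75492, so f ≈ 22.3 / 1.50985 ≈ 14.7697 mm.

14.77 mm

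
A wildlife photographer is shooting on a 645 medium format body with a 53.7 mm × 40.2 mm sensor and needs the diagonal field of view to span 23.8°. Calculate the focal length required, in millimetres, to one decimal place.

159.2 mm

Sensor diagonal = √(53.7² + 40.2²) = √4499.7300 ≈ 67.0800 mm.
From α = 2·arctan(d/2f) we get f = d / (2·tan(α/2)).
With d = 67.0800 mm and α/2 = 11.9°, tan(α/2) ≈ 0.21073, so f ≈ 67.0800 / 0.42147 ≈ 159.1588 mm.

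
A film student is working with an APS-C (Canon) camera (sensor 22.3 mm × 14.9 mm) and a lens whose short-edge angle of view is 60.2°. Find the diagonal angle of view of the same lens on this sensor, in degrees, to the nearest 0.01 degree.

From the short-edge AOV: f = 14.9 / (2·tan(30.1°)) = 14.9 / 1.15936 ≈ 12.8519 mm.
Sensor diagonal = √(22.3² + 14.9²) = √719.3000 ≈ 26.8198 mm.
Diagonal AOV = 2·arctan(26.8198 / (2 × 12.8519)) = 2·arctan(1.04341) ≈ 92.4343°.

92.43°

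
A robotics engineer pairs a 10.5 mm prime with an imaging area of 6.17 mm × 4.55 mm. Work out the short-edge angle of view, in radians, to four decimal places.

Angle of view α = 2·arctan(h/2f) with h = 4.55 mm and f = 10.5 mm.
h/2f = 0.21667; arctan(0.21667) ≈ 0.2134 rad, so α ≈ 0.4267 rad.

0.4267 rad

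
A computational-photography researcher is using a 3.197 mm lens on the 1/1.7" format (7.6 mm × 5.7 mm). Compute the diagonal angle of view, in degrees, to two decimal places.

112.11°

Sensor diagonal = √(7.6² + 5.7²) = √90.2500 ≈ 9.5000 mm.
Angle of view α = 2·arctan(d/2f) with d = 9.5000 mm and f = 3.197 mm.
d/2f = 1.48577; arctan(1.48577) ≈ 56.0574°, so α ≈ 112.1147°.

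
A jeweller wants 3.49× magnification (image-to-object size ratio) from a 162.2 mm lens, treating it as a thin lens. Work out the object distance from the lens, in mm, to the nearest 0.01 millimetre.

With m = dᵢ/dₒ and 1/f = 1/dₒ + 1/dᵢ, substituting dᵢ = m·dₒ gives 1/f = (1 + 1/m)/dₒ, hence dₒ = f·(1 + 1/m).
dₒ = 162.2 × (1 + 1/3.49) = 162.2 × 1.28653 ≈ 208.676 mm.

208.68 mm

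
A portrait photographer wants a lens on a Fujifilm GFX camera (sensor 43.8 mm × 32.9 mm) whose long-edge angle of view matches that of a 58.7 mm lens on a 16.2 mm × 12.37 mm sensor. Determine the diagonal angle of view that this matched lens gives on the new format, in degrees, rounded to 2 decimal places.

Equal long-edge AOV ⇒ f₂ = f₁ · 43.8/16.2 = 58.7 × 2.70370 ≈ 158.7074 mm.
Sensor diagonal = √(43.8² + 32.9²) = √3000.8500 ≈ 54.7800 mm.
Diagonal AOV on the new format = 2·arctan(54.7800 / (2 × 158.7074)) = 2·arctan(0.17258) ≈ 19.5835°.

19.58°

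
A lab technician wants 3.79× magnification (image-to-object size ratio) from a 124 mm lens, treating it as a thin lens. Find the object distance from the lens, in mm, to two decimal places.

156.72 mm

With m = dᵢ/dₒ and 1/f = 1/dₒ + 1/dᵢ, substituting dᵢ = m·dₒ gives 1/f = (1 + 1/m)/dₒ, hence dₒ = f·(1 + 1/m).
dₒ = 124 × (1 + 1/3.79) = 124 × 1.26385 ≈ 156.718 mm.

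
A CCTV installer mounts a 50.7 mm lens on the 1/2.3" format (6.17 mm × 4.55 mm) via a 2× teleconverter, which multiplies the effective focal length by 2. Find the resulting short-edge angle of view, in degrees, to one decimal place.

Effective focal length f = 50.7 × 2 = 101.4 mm.
α = 2·arctan(4.55 / (2 × 101.4)) = 2·arctan(0.02244) ≈ 2.5705°.

2.6°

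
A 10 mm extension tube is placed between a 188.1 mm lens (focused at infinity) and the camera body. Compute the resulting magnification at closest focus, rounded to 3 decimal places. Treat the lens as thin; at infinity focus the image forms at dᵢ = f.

0.053×

The tube moves the image plane from f to f + e, so dᵢ = 188.1 + 10 = 198.1 mm. Focus is achieved when 1/f = 1/dₒ + 1/dᵢ, giving dₒ = 1/(1/f − 1/(f+e)).
Magnification m = dᵢ/dₒ = (f+e)·(1/f − 1/(f+e)) = e/f = 10/188.1 ≈ 0.0532.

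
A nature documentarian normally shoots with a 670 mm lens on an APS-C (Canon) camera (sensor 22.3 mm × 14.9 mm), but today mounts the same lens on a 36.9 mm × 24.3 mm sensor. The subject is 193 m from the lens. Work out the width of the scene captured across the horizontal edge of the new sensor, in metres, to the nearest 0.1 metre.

10.6 m

The focal length stays 670 mm; the relevant sensor dimension is now w = 36.9 mm. Object distance dₒ = 193 m = 193000 mm.
Thin-lens field width W = w·(dₒ − f)/f = 36.9 × (193000 − 670)/670 ≈ 10592.503 mm = 10.5925 m.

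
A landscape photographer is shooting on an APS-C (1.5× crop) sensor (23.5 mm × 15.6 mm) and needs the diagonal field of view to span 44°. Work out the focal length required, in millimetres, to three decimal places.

34.907 mm

Sensor diagonal = √(23.5² + 15.6²) = √795.6100 ≈ 28.2066 mm.
From α = 2·arctan(d/2f) we get f = d / (2·tan(α/2)).
With d = 28.2066 mm and α/2 = 22°, tan(α/2) ≈ 0.40403, so f ≈ 28.2066 / 0.80805 ≈ 34.9068 mm.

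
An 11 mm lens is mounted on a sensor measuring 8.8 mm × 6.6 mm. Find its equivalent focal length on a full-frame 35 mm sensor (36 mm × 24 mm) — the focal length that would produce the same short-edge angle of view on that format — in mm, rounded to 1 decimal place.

40.0 mm

Equal angle of view means equal height/f ratio, so f₂ = f₁ · (height₂/height₁) = 11 × 24/6.6.
f₂ = 11 × 3.63636 ≈ 40.000 mm.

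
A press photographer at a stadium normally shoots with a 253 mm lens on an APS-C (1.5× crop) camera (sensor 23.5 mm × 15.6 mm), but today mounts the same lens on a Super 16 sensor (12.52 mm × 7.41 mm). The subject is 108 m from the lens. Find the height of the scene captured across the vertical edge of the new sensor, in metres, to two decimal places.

3.16 m

The focal length stays 253 mm; the relevant sensor dimension is now h = 7.41 mm. Object distance dₒ = 108 m = 108000 mm.
Thin-lens field height W = h·(dₒ − f)/f = 7.41 × (108000 − 253)/253 ≈ 3155.752 mm = 3.15575 m.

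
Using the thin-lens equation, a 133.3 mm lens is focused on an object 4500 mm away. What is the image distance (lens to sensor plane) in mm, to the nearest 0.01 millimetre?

1/dᵢ = 1/f − 1/dₒ = 1/133.3 − 1/4500 = 0.0072797 mm⁻¹.
dᵢ = 1/0.0072797 ≈ 137.3692 mm.

137.37 mm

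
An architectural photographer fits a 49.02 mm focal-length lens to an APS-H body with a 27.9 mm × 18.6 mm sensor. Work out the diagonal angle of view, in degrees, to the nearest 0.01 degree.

37.76°

Sensor diagonal = √(27.9² + 18.6²) = √1124.3700 ≈ 33.5316 mm.
Angle of view α = 2·arctan(d/2f) with d = 33.5316 mm and f = 49.02 mm.
d/2f = 0.34202; arctan(0.34202) ≈ 18.8817°, so α ≈ 37.7634°.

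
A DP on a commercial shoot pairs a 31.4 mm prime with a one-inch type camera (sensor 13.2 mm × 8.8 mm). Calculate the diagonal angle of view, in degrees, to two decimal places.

Sensor diagonal = √(13.2² + 8.8²) = √251.6800 ≈ 15.8644 mm.
Angle of view α = 2·arctan(d/2f) with d = 15.8644 mm and f = 31.4 mm.
d/2f = 0.25262; arctan(0.25262) ≈ 14.1773°, so α ≈ 28.3547°.

28.35°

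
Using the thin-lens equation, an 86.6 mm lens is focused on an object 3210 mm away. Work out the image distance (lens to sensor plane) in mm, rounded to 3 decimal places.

89.001 mm

1/dᵢ = 1/f − 1/dₒ = 1/86.6 − 1/3210 = 0.0112358 mm⁻¹.
dᵢ = 1/0.0112358 ≈ 89.0011 mm.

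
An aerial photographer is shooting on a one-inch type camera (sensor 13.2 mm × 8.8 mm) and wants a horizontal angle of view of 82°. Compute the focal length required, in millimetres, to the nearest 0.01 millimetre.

7.59 mm

From α = 2·arctan(w/2f) we get f = w / (2·tan(α/2)).
With w = 13.2 mm and α/2 = 41°, tan(α/2) ≈ 0.86929, so f ≈ 13.2 / 1.73857 ≈ 7.5924 mm.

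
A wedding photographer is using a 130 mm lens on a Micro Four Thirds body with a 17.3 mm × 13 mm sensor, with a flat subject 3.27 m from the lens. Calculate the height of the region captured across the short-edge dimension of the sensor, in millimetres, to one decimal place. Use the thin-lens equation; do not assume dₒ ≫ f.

314.0 mm

dₒ: 3.27 m = 3270 mm.
Similar triangles through the lens centre give W/dₒ = h/dᵢ; with 1/f = 1/dₒ + 1/dᵢ this gives W = h·(dₒ − f)/f.
W = 13 mm × (3270 − 130) / 130 = 13 × 24.1538 ≈ 314.000 mm.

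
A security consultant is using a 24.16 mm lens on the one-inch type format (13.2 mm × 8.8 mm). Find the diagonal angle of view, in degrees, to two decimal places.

Sensor diagonal = √(13.2² + 8.8²) = √251.6800 ≈ 15.8644 mm.
Angle of view α = 2·arctan(d/2f) with d = 15.8644 mm and f = 24.16 mm.
d/2f = 0.32832; arctan(0.32832) ≈ 18.1760°, so α ≈ 36.3521°.

36.35°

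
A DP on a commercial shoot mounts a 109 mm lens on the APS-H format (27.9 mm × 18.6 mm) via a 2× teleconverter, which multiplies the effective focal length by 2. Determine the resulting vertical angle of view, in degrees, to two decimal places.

Effective focal length f = 109 × 2 = 218 mm.
α = 2·arctan(18.6 / (2 × 218)) = 2·arctan(0.04266) ≈ 4.8856°.

4.89°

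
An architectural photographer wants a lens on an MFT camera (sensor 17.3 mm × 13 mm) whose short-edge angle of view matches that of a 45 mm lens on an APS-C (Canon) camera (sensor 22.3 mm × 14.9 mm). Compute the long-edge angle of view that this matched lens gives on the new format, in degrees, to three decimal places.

24.849°

Equal short-edge AOV ⇒ f₂ = f₁ · 13/14.9 = 45 × 0.87248 ≈ 39.2617 mm.
Long-edge AOV on the new format = 2·arctan(17.3 / (2 × 39.2617)) = 2·arctan(0.22032) ≈ 24.8494°.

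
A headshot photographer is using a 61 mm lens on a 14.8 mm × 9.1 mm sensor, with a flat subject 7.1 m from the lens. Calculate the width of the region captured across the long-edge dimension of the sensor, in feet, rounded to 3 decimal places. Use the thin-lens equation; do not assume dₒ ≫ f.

5.603 ft

dₒ: 7.1 m = 7100 mm.
Similar triangles through the lens centre give W/dₒ = w/dᵢ; with 1/f = 1/dₒ + 1/dᵢ this gives W = w·(dₒ − f)/f.
W = 14.8 mm × (7100 − 61) / 61 = 14.8 × 115.3934 ≈ 1707.823 mm = 1707.823/304.8 ft = 5.60309 ft.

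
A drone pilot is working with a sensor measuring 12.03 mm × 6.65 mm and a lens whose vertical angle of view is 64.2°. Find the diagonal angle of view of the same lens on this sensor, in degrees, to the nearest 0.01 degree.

From the vertical AOV: f = 6.65 / (2·tan(32.1°)) = 6.65 / 1.25460 ≈ 5.3005 mm.
Sensor diagonal = √(12.03² + 6.65²) = √188.9434 ≈ 13.7457 mm.
Diagonal AOV = 2·arctan(13.7457 / (2 × 5.3005)) = 2·arctan(1.29664) ≈ 104.7194°.

104.72°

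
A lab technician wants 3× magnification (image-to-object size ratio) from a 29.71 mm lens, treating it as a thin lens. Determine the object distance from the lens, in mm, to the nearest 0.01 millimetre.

With m = dᵢ/dₒ and 1/f = 1/dₒ + 1/dᵢ, substituting dᵢ = m·dₒ gives 1/f = (1 + 1/m)/dₒ, hence dₒ = f·(1 + 1/m).
dₒ = 29.71 × (1 + 1/3) = 29.71 × 1.33333 ≈ 39.613 mm.

39.61 mm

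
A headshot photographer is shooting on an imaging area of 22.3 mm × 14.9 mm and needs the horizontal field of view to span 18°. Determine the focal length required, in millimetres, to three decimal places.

From α = 2·arctan(w/2f) we get f = w / (2·tan(α/2)).
With w = 22.3 mm and α/2 = 9°, tan(α/2) ≈ 0.15838, so f ≈ 22.3 / 0.31677 ≈ 70.3983 mm.

70.398 mm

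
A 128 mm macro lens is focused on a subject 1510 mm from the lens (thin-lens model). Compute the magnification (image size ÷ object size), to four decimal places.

0.0926×

Thin lens: 1/f = 1/dₒ + 1/dᵢ → 1/dᵢ = 1/128 − 1/1510 = 0.0071502 mm⁻¹, so dᵢ ≈ 139.8553 mm.
Magnification m = dᵢ/dₒ = 139.8553/1510 ≈ 0.09262.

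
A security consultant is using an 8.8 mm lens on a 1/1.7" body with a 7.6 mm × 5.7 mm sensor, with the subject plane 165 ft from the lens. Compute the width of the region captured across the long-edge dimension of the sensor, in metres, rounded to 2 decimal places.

43.43 m

dₒ: 165 ft × 304.8 mm/ft = 50292.00 mm.
Similar triangles through the lens centre give W/dₒ = w/dᵢ; with 1/f = 1/dₒ + 1/dᵢ this gives W = w·(dₒ − f)/f.
W = 7.6 mm × (50292 − 8.8) / 8.8 = 7.6 × 5713.9998 ≈ 43426.399 mm = 43.4264 m.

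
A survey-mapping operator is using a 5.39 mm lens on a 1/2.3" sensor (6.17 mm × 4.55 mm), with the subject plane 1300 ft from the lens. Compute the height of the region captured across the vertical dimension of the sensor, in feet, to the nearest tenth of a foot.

dₒ: 1300 ft × 304.8 mm/ft = 396239.99 mm.
Similar triangles through the lens centre give W/dₒ = h/dᵢ; with 1/f = 1/dₒ + 1/dᵢ this gives W = h·(dₒ − f)/f.
W = 4.55 mm × (396240 − 5.39) / 5.39 = 4.55 × 73512.9123 ≈ 334483.751 mm = 334483.751/304.8 ft = 1097.39 ft.

1097.4 ft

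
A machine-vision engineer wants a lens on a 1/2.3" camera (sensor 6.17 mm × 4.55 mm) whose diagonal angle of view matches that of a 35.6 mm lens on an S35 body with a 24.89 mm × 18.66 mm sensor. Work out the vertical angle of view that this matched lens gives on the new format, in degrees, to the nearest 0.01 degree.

Sensor diagonal = √(24.89² + 18.66²) = √967.7077 ≈ 31.1080 mm.
Sensor diagonal = √(6.17² + 4.55²) = √58.7714 ≈ 7.6663 mm.
Equal diagonal AOV ⇒ f₂ = f₁ · 7.6663/31.1080 = 35.6 × 0.24644 ≈ 8.7733 mm.
Vertical AOV on the new format = 2·arctan(4.55 / (2 × 8.7733)) = 2·arctan(0.25931) ≈ 29.0744°.

29.07°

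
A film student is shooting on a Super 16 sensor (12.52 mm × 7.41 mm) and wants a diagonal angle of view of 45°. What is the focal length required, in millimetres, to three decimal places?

17.562 mm

Sensor diagonal = √(12.52² + 7.41²) = √211.6585 ≈ 14.5485 mm.
From α = 2·arctan(d/2f) we get f = d / (2·tan(α/2)).
With d = 14.5485 mm and α/2 = 22.5°, tan(α/2) ≈ 0.41421, so f ≈ 14.5485 / 0.82843 ≈ 17.5616 mm.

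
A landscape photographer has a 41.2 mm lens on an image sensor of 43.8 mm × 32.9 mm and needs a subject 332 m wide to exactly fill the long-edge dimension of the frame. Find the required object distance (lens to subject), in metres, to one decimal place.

312.3 m

W: 332 m = 332000 mm.
Magnification m = w/W = dᵢ/dₒ; combined with 1/f = 1/dₒ + 1/dᵢ this gives dₒ = f·(1 + W/w).
dₒ = 41.2 mm × (1 + 332000/43.8) = 41.2 × 7580.9087 ≈ 312333.437 mm = 312.333 m.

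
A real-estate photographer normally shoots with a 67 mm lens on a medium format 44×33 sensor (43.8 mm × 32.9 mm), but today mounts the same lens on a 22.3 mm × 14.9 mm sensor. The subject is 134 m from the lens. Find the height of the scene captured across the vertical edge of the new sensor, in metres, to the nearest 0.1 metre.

The focal length stays 67 mm; the relevant sensor dimension is now h = 14.9 mm. Object distance dₒ = 134 m = 134000 mm.
Thin-lens field height W = h·(dₒ − f)/f = 14.9 × (134000 − 67)/67 ≈ 29785.100 mm = 29.7851 m.

29.8 m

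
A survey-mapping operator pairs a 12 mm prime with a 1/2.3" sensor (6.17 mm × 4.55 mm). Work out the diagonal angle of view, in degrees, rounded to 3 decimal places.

Sensor diagonal = √(6.17² + 4.55²) = √58.7714 ≈ 7.6663 mm.
Angle of view α = 2·arctan(d/2f) with d = 7.6663 mm and f = 12 mm.
d/2f = 0.31943; arctan(0.31943) ≈ 17.7149°, so α ≈ 35.4298°.

35.430°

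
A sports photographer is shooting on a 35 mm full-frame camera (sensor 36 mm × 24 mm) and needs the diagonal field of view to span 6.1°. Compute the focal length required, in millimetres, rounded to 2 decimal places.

406.01 mm

Sensor diagonal = √(36² + 24²) = √1872.0000 ≈ 43.2666 mm.
From α = 2·arctan(d/2f) we get f = d / (2·tan(α/2)).
With d = 43.2666 mm and α/2 = 3.05°, tan(α/2) ≈ 0.05328, so f ≈ 43.2666 / 0.10657 ≈ 406.0086 mm.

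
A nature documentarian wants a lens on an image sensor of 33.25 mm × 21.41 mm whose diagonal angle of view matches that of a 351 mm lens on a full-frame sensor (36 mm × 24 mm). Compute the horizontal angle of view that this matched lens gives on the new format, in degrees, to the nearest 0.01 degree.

5.93°

Sensor diagonal = √(36² + 24²) = √1872.0000 ≈ 43.2666 mm.
Sensor diagonal = √(33.25² + 21.41²) = √1563.9506 ≈ 39.5468 mm.
Equal diagonal AOV ⇒ f₂ = f₁ · 39.5468/43.2666 = 351 × 0.91403 ≈ 320.8232 mm.
Horizontal AOV on the new format = 2·arctan(33.25 / (2 × 320.8232)) = 2·arctan(0.05182) ≈ 5.9328°.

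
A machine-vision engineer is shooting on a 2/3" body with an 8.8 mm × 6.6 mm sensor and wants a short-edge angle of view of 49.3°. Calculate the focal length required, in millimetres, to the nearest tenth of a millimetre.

7.2 mm

From α = 2·arctan(h/2f) we get f = h / (2·tan(α/2)).
With h = 6.6 mm and α/2 = 24.65°, tan(α/2) ≈ 0.45889, so f ≈ 6.6 / 0.91778 ≈ 7.1912 mm.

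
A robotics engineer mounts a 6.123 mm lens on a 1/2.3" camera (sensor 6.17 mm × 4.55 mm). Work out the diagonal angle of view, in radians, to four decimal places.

Sensor diagonal = √(6.17² + 4.55²) = √58.7714 ≈ 7.6663 mm.
Angle of view α = 2·arctan(d/2f) with d = 7.6663 mm and f = 6.123 mm.
d/2f = 0.62602; arctan(0.62602) ≈ 0.5593 rad, so α ≈ 1.1187 rad.

1.1187 rad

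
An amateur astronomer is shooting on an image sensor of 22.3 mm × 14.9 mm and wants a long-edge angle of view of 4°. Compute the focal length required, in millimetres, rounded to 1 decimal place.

319.3 mm

From α = 2·arctan(w/2f) we get f = w / (2·tan(α/2)).
With w = 22.3 mm and α/2 = 2°, tan(α/2) ≈ 0.03492, so f ≈ 22.3 / 0.06984 ≈ 319.2942 mm.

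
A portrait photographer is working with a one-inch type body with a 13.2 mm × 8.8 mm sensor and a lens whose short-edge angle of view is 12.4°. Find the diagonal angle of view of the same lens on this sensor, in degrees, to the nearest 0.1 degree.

From the short-edge AOV: f = 8.8 / (2·tan(6.2°)) = 8.8 / 0.21727 ≈ 40.5027 mm.
Sensor diagonal = √(13.2² + 8.8²) = √251.6800 ≈ 15.8644 mm.
Diagonal AOV = 2·arctan(15.8644 / (2 × 40.5027)) = 2·arctan(0.19584) ≈ 22.1616°.

22.2°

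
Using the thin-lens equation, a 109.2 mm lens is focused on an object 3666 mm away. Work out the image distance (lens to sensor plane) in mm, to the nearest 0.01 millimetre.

1/dᵢ = 1/f − 1/dₒ = 1/109.2 − 1/3666 = 0.0088847 mm⁻¹.
dᵢ = 1/0.0088847 ≈ 112.5526 mm.

112.55 mm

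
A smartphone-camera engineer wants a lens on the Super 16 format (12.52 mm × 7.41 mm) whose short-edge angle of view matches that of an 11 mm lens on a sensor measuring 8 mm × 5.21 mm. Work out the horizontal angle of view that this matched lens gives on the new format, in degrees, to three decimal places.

43.616°

Equal short-edge AOV ⇒ f₂ = f₁ · 7.41/5.21 = 11 × 1.42226 ≈ 15.6449 mm.
Horizontal AOV on the new format = 2·arctan(12.52 / (2 × 15.6449)) = 2·arctan(0.40013) ≈ 43.6157°.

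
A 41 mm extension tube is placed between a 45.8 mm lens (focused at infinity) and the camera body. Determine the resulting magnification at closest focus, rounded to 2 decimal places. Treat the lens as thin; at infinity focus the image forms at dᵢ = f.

0.90×

The tube moves the image plane from f to f + e, so dᵢ = 45.8 + 41 = 86.8 mm. Focus is achieved when 1/f = 1/dₒ + 1/dᵢ, giving dₒ = 1/(1/f − 1/(f+e)).
Magnification m = dᵢ/dₒ = (f+e)·(1/f − 1/(f+e)) = e/f = 41/45.8 ≈ 0.8952.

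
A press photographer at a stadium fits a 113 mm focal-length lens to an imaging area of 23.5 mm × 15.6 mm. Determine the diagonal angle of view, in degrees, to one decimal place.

Sensor diagonal = √(23.5² + 15.6²) = √795.6100 ≈ 28.2066 mm.
Angle of view α = 2·arctan(d/2f) with d = 28.2066 mm and f = 113 mm.
d/2f = 0.12481; arctan(0.12481) ≈ 7.1142°, so α ≈ 14.2283°.

14.2°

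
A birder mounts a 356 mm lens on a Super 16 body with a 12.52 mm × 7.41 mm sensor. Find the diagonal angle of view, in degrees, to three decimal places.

2.341°

Sensor diagonal = √(12.52² + 7.41²) = √211.6585 ≈ 14.5485 mm.
Angle of view α = 2·arctan(d/2f) with d = 14.5485 mm and f = 356 mm.
d/2f = 0.02043; arctan(0.02043) ≈ 1.1706°, so α ≈ 2.3412°.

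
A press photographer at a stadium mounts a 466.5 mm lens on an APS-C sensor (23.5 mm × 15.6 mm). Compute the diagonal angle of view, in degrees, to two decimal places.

3.46°

Sensor diagonal = √(23.5² + 15.6²) = √795.6100 ≈ 28.2066 mm.
Angle of view α = 2·arctan(d/2f) with d = 28.2066 mm and f = 466.5 mm.
d/2f = 0.03023; arctan(0.03023) ≈ 1.7316°, so α ≈ 3.4633°.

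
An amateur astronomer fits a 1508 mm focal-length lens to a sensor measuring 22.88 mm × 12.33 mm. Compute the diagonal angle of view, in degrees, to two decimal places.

Sensor diagonal = √(22.88² + 12.33²) = √675.5233 ≈ 25.9908 mm.
Angle of view α = 2·arctan(d/2f) with d = 25.9908 mm and f = 1508 mm.
d/2f = 0.00862; arctan(0.00862) ≈ 0.4937°, so α ≈ 0.9875°.

0.99°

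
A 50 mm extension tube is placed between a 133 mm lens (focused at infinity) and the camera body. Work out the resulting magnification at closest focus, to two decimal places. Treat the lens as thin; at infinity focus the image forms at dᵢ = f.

0.38×

The tube moves the image plane from f to f + e, so dᵢ = 133 + 50 = 183 mm. Focus is achieved when 1/f = 1/dₒ + 1/dᵢ, giving dₒ = 1/(1/f − 1/(f+e)).
Magnification m = dᵢ/dₒ = (f+e)·(1/f − 1/(f+e)) = e/f = 50/133 ≈ 0.3759.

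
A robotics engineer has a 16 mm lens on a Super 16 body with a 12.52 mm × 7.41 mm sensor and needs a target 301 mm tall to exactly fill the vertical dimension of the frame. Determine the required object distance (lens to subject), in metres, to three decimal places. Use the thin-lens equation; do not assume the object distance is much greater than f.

0.666 m

Magnification m = h/W = dᵢ/dₒ; combined with 1/f = 1/dₒ + 1/dᵢ this gives dₒ = f·(1 + W/h).
dₒ = 16 mm × (1 + 301/7.41) = 16 × 41.6208 ≈ 665.933 mm = 0.665933 m.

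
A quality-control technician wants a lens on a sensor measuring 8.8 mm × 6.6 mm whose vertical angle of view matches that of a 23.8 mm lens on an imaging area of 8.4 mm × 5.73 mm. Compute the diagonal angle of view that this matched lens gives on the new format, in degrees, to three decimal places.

22.689°

Equal vertical AOV ⇒ f₂ = f₁ · 6.6/5.73 = 23.8 × 1.15183 ≈ 27.4136 mm.
Sensor diagonal = √(8.8² + 6.6²) = √121.0000 ≈ 11.0000 mm.
Diagonal AOV on the new format = 2·arctan(11.0000 / (2 × 27.4136)) = 2·arctan(0.20063) ≈ 22.6893°.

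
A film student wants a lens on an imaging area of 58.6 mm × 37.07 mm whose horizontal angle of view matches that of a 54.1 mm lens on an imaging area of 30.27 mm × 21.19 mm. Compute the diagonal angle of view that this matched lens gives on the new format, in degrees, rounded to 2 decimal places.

Equal horizontal AOV ⇒ f₂ = f₁ · 58.6/30.27 = 54.1 × 1.93591 ≈ 104.7327 mm.
Sensor diagonal = √(58.6² + 37.07²) = √4808.1449 ≈ 69.3408 mm.
Diagonal AOV on the new format = 2·arctan(69.3408 / (2 × 104.7327)) = 2·arctan(0.33104) ≈ 36.6329°.

36.63°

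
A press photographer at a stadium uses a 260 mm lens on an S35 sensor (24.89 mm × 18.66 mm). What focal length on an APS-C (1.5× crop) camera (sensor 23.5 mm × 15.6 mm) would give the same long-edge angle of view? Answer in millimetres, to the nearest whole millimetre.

Equal angle of view means equal width/f ratio, so f₂ = f₁ · (width₂/width₁) = 260 × 23.5/24.89.
f₂ = 260 × 0.94415 ≈ 245.480 mm.

245 mm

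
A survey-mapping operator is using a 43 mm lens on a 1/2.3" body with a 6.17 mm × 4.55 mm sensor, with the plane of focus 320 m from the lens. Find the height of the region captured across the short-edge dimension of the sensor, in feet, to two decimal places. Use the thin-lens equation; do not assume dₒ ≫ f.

dₒ: 320 m = 320000 mm.
Similar triangles through the lens centre give W/dₒ = h/dᵢ; with 1/f = 1/dₒ + 1/dᵢ this gives W = h·(dₒ − f)/f.
W = 4.55 mm × (320000 − 43) / 43 = 4.55 × 7440.8605 ≈ 33855.915 mm = 33855.915/304.8 ft = 111.076 ft.

111.08 ft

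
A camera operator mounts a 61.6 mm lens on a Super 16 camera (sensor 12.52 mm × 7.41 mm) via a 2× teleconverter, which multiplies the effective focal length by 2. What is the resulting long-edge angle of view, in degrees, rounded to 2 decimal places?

5.82°

Effective focal length f = 61.6 × 2 = 123.2 mm.
α = 2·arctan(12.52 / (2 × 123.2)) = 2·arctan(0.05081) ≈ 5.8176°.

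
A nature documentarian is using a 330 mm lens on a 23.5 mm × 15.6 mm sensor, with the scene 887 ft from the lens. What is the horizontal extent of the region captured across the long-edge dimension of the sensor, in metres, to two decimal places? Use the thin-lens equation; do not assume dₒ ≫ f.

19.23 m

dₒ: 887 ft × 304.8 mm/ft = 270357.59 mm.
Similar triangles through the lens centre give W/dₒ = w/dᵢ; with 1/f = 1/dₒ + 1/dᵢ this gives W = w·(dₒ − f)/f.
W = 23.5 mm × (270358 − 330) / 330 = 23.5 × 818.2654 ≈ 19229.238 mm = 19.2292 m.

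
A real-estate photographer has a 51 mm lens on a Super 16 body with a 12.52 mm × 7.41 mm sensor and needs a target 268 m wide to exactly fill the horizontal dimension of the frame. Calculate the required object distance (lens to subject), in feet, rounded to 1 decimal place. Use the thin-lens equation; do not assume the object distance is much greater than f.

W: 268 m = 268000 mm.
Magnification m = w/W = dᵢ/dₒ; combined with 1/f = 1/dₒ + 1/dᵢ this gives dₒ = f·(1 + W/w).
dₒ = 51 mm × (1 + 268000/12.52) = 51 × 21406.7508 ≈ 1091744.291 mm = 1091744.291/304.8 ft = 3581.84 ft.

3581.8 ft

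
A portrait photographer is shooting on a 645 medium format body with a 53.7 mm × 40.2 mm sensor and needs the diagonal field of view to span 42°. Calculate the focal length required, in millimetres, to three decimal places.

87.375 mm

Sensor diagonal = √(53.7² + 40.2²) = √4499.7300 ≈ 67.0800 mm.
From α = 2·arctan(d/2f) we get f = d / (2·tan(α/2)).
With d = 67.0800 mm and α/2 = 21°, tan(α/2) ≈ 0.38386, so f ≈ 67.0800 / 0.76773 ≈ 87.3747 mm.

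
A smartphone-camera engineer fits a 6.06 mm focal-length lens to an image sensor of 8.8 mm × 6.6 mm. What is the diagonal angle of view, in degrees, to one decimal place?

84.5°

Sensor diagonal = √(8.8² + 6.6²) = √121.0000 ≈ 11.0000 mm.
Angle of view α = 2·arctan(d/2f) with d = 11.0000 mm and f = 6.06 mm.
d/2f = 0.90759; arctan(0.90759) ≈ 42.2266°, so α ≈ 84.4532°.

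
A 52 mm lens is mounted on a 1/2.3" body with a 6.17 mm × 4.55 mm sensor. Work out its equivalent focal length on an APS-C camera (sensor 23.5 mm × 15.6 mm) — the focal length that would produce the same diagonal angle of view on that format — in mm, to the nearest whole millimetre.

191 mm

Sensor diagonal = √(6.17² + 4.55²) = √58.7714 ≈ 7.6663 mm.
Sensor diagonal = √(23.5² + 15.6²) = √795.6100 ≈ 28.2066 mm.
Equal angle of view means equal diagonal/f ratio, so f₂ = f₁ · (diagonal₂/diagonal₁) = 52 × 28.2066/7.6663.
f₂ = 52 × 3.67932 ≈ 191.324 mm.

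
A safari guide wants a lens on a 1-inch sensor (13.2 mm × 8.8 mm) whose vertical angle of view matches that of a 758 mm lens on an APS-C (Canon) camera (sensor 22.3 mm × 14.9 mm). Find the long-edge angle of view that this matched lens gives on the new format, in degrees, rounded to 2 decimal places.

Equal vertical AOV ⇒ f₂ = f₁ · 8.8/14.9 = 758 × 0.59060 ≈ 447.6779 mm.
Long-edge AOV on the new format = 2·arctan(13.2 / (2 × 447.6779)) = 2·arctan(0.01474) ≈ 1.6893°.

1.69°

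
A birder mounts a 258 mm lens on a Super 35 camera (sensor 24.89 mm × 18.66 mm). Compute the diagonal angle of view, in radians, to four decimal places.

Sensor diagonal = √(24.89² + 18.66²) = √967.7077 ≈ 31.1080 mm.
Angle of view α = 2·arctan(d/2f) with d = 31.1080 mm and f = 258 mm.
d/2f = 0.06029; arctan(0.06029) ≈ 0.0602 rad, so α ≈ 0.1204 rad.

0.1204 rad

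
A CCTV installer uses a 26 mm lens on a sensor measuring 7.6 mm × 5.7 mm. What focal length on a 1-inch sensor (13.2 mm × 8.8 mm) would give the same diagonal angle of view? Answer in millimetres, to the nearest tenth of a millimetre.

43.4 mm

Sensor diagonal = √(7.6² + 5.7²) = √90.2500 ≈ 9.5000 mm.
Sensor diagonal = √(13.2² + 8.8²) = √251.6800 ≈ 15.8644 mm.
Equal angle of view means equal diagonal/f ratio, so f₂ = f₁ · (diagonal₂/diagonal₁) = 26 × 15.8644/9.5000.
f₂ = 26 × 1.66994 ≈ 43.418 mm.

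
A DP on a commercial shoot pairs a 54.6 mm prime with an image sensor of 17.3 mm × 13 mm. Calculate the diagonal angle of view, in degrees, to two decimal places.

22.42°

Sensor diagonal = √(17.3² + 13²) = √468.2900 ≈ 21.6400 mm.
Angle of view α = 2·arctan(d/2f) with d = 21.6400 mm and f = 54.6 mm.
d/2f = 0.19817; arctan(0.19817) ≈ 11.2090°, so α ≈ 22.4180°.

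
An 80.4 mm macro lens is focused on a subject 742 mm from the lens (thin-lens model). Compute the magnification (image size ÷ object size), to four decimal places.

0.1215×

Thin lens: 1/f = 1/dₒ + 1/dᵢ → 1/dᵢ = 1/80.4 − 1/742 = 0.0110901 mm⁻¹, so dᵢ ≈ 90.1705 mm.
Magnification m = dᵢ/dₒ = 90.1705/742 ≈ 0.12152.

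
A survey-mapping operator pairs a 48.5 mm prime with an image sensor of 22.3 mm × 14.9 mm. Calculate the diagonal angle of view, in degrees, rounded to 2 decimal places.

Sensor diagonal = √(22.3² + 14.9²) = √719.3000 ≈ 26.8198 mm.
Angle of view α = 2·arctan(d/2f) with d = 26.8198 mm and f = 48.5 mm.
d/2f = 0.27649; arctan(0.27649) ≈ 15.4557°, so α ≈ 30.9114°.

30.91°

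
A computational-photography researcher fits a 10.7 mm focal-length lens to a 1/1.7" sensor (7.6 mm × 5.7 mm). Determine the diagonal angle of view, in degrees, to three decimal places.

47.875°

Sensor diagonal = √(7.6² + 5.7²) = √90.2500 ≈ 9.5000 mm.
Angle of view α = 2·arctan(d/2f) with d = 9.5000 mm and f = 10.7 mm.
d/2f = 0.44393; arctan(0.44393) ≈ 23.9376°, so α ≈ 47.8753°.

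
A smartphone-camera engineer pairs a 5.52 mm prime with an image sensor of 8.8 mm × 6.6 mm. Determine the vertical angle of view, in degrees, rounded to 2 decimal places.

Angle of view α = 2·arctan(h/2f) with h = 6.6 mm and f = 5.52 mm.
h/2f = 0.59783; arctan(0.59783) ≈ 30.8721°, so α ≈ 61.7442°.

61.74°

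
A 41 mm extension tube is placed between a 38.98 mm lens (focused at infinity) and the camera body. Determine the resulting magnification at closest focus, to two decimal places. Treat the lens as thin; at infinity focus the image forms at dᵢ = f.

The tube moves the image plane from f to f + e, so dᵢ = 38.98 + 41 = 79.98 mm. Focus is achieved when 1/f = 1/dₒ + 1/dᵢ, giving dₒ = 1/(1/f − 1/(f+e)).
Magnification m = dᵢ/dₒ = (f+e)·(1/f − 1/(f+e)) = e/f = 41/38.98 ≈ 1.0518.

1.05×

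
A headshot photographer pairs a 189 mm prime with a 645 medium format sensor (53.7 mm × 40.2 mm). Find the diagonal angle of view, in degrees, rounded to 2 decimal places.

20.13°

Sensor diagonal = √(53.7² + 40.2²) = √4499.7300 ≈ 67.0800 mm.
Angle of view α = 2·arctan(d/2f) with d = 67.0800 mm and f = 189 mm.
d/2f = 0.17746; arctan(0.17746) ≈ 10.0630°, so α ≈ 20.1259°.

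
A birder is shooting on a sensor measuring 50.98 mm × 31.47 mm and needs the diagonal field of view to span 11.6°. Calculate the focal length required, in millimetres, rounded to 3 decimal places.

294.906 mm

Sensor diagonal = √(50.98² + 31.47²) = √3589.3213 ≈ 59.9109 mm.
From α = 2·arctan(d/2f) we get f = d / (2·tan(α/2)).
With d = 59.9109 mm and α/2 = 5.8°, tan(α/2) ≈ 0.10158, so f ≈ 59.9109 / 0.20315 ≈ 294.9061 mm.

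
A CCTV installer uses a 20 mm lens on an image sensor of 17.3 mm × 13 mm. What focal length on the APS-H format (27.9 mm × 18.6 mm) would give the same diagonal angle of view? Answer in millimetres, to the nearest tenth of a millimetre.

31.0 mm

Sensor diagonal = √(17.3² + 13²) = √468.2900 ≈ 21.6400 mm.
Sensor diagonal = √(27.9² + 18.6²) = √1124.3700 ≈ 33.5316 mm.
Equal angle of view means equal diagonal/f ratio, so f₂ = f₁ · (diagonal₂/diagonal₁) = 20 × 33.5316/21.6400.
f₂ = 20 × 1.54952 ≈ 30.990 mm.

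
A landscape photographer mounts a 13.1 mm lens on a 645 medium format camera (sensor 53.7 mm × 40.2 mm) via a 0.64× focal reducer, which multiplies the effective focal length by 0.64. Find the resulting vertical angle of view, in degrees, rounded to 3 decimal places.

Effective focal length f = 13.1 × 0.64 = 8.384 mm.
α = 2·arctan(40.2 / (2 × 8.384)) = 2·arctan(2.39742) ≈ 134.7166°.

134.717°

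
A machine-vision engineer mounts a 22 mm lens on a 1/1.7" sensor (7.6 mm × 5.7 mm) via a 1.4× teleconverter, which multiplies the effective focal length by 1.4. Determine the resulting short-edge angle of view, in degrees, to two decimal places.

Effective focal length f = 22 × 1.4 = 30.8 mm.
α = 2·arctan(5.7 / (2 × 30.8)) = 2·arctan(0.09253) ≈ 10.5733°.

10.57°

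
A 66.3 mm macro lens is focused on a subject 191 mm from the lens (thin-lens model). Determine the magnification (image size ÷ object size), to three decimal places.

Thin lens: 1/f = 1/dₒ + 1/dᵢ → 1/dᵢ = 1/66.3 − 1/191 = 0.0098474 mm⁻¹, so dᵢ ≈ 101.5501 mm.
Magnification m = dᵢ/dₒ = 101.5501/191 ≈ 0.53168.

0.532×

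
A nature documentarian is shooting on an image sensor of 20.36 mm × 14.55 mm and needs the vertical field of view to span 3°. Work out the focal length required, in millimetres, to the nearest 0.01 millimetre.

277.82 mm

From α = 2·arctan(h/2f) we get f = h / (2·tan(α/2)).
With h = 14.55 mm and α/2 = 1.5°, tan(α/2) ≈ 0.02619, so f ≈ 14.55 / 0.05237 ≈ 277.8210 mm.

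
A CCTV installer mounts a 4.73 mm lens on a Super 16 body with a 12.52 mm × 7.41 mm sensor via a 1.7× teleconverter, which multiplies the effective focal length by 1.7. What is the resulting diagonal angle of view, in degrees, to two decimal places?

Effective focal length f = 4.73 × 1.7 = 8.041 mm.
Sensor diagonal = √(12.52² + 7.41²) = √211.6585 ≈ 14.5485 mm.
α = 2·arctan(14.548 / (2 × 8.041)) = 2·arctan(0.90464) ≈ 84.2678°.

84.27°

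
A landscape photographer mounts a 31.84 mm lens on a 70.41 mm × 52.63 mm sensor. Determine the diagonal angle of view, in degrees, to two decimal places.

Sensor diagonal = √(70.41² + 52.63²) = √7727.4850 ≈ 87.9061 mm.
Angle of view α = 2·arctan(d/2f) with d = 87.9061 mm and f = 31.84 mm.
d/2f = 1.38044; arctan(1.38044) ≈ 54.0801°, so α ≈ 108.1602°.

108.16°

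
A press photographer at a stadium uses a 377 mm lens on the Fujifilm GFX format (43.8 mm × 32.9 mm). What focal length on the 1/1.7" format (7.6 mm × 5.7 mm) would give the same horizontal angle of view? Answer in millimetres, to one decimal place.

65.4 mm

Equal angle of view means equal width/f ratio, so f₂ = f₁ · (width₂/width₁) = 377 × 7.6/43.8.
f₂ = 377 × 0.17352 ≈ 65.416 mm.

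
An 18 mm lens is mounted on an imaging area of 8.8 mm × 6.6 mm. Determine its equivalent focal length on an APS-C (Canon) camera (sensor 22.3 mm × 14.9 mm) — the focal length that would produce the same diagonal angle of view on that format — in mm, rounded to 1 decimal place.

43.9 mm

Sensor diagonal = √(8.8² + 6.6²) = √121.0000 ≈ 11.0000 mm.
Sensor diagonal = √(22.3² + 14.9²) = √719.3000 ≈ 26.8198 mm.
Equal angle of view means equal diagonal/f ratio, so f₂ = f₁ · (diagonal₂/diagonal₁) = 18 × 26.8198/11.0000.
f₂ = 18 × 2.43816 ≈ 43.887 mm.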